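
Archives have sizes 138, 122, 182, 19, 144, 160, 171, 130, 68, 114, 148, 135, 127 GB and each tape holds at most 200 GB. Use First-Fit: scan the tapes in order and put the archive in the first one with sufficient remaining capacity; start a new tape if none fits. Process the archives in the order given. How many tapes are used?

138 GB → tape 1 (remaining 62 GB)
122 GB → tape 2 (remaining 78 GB)
182 GB → tape 3 (remaining 18 GB)
19 GB → tape 1 (remaining 43 GB)
144 GB → tape 4 (remaining 56 GB)
160 GB → tape 5 (remaining 40 GB)
171 GB → tape 6 (remaining 29 GB)
130 GB → tape 7 (remaining 70 GB)
68 GB → tape 2 (remaining 10 GB)
114 GB → tape 8 (remaining 86 GB)
148 GB → tape 9 (remaining 52 GB)
135 GB → tape 10 (remaining 65 GB)
127 GB → tape 11 (remaining 73 GB)

11 tapes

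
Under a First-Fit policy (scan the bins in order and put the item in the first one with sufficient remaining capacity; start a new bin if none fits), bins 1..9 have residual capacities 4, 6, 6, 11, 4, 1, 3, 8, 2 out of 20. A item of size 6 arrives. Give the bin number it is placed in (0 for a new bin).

2

Bins with room: bin 2 (6), bin 3 (6), bin 4 (11), bin 8 (8).
The first with room is bin 2.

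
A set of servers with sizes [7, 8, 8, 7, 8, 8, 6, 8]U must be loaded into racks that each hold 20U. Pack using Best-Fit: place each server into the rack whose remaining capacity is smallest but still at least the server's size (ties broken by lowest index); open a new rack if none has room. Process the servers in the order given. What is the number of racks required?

7U → rack 1 (remaining 13U)
8U → rack 1 (remaining 5U)
8U → rack 2 (remaining 12U)
7U → rack 2 (remaining 5U)
8U → rack 3 (remaining 12U)
8U → rack 3 (remaining 4U)
6U → rack 4 (remaining 14U)
8U → rack 4 (remaining 6U)
Final racks: [7,8] [8,7] [8,8] [6,8].

4 racks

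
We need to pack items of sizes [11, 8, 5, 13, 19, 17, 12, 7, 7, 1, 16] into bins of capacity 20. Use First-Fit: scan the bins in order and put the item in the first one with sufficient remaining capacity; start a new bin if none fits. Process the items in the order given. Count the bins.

7

11 → bin 1 (remaining 9)
8 → bin 1 (remaining 1)
5 → bin 2 (remaining 15)
13 → bin 2 (remaining 2)
19 → bin 3 (remaining 1)
17 → bin 4 (remaining 3)
12 → bin 5 (remaining 8)
7 → bin 5 (remaining 1)
7 → bin 6 (remaining 13)
1 → bin 1 (remaining 0)
16 → bin 7 (remaining 4)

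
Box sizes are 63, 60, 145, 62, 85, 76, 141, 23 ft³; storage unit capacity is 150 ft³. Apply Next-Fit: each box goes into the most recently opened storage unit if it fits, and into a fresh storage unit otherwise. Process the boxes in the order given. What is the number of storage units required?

6

storage unit 1: place 63 ft³, 87 ft³ left
storage unit 1: place 60 ft³, 27 ft³ left
storage unit 2: place 145 ft³, 5 ft³ left
storage unit 3: place 62 ft³, 88 ft³ left
storage unit 3: place 85 ft³, 3 ft³ left
storage unit 4: place 76 ft³, 74 ft³ left
storage unit 5: place 141 ft³, 9 ft³ left
storage unit 6: place 23 ft³, 127 ft³ left
Final storage units: [63,60] [145] [62,85] [76] [141] [23].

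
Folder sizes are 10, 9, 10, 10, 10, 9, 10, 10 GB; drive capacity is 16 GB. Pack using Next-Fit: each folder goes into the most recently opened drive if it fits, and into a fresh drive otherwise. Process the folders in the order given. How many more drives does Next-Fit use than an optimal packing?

Next-Fit: [10] [9] [10] [10] [10] [9] [10] [10] → 8 drives.
8 folders exceed 8 GB (half the capacity), and no two of those can share a drive, so at least 8 drives are needed.
So 8 is already optimal.

0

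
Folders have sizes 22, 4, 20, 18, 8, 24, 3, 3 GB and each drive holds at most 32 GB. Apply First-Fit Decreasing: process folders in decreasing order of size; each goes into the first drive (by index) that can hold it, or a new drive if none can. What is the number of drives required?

4 drives

Sorted descending: 24, 22, 20, 18, 8, 4, 3, 3.
24 GB → drive 1 (remaining 8 GB)
22 GB → drive 2 (remaining 10 GB)
20 GB → drive 3 (remaining 12 GB)
18 GB → drive 4 (remaining 14 GB)
8 GB → drive 1 (remaining 0 GB)
4 GB → drive 2 (remaining 6 GB)
3 GB → drive 2 (remaining 3 GB)
3 GB → drive 2 (remaining 0 GB)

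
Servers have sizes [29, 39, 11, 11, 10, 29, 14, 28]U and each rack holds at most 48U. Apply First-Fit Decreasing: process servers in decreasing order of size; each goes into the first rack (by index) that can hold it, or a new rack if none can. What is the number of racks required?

Sorted descending: 39, 29, 29, 28, 14, 11, 11, 10.
Put 39U in rack 1; 9U remain.
Put 29U in rack 2; 19U remain.
Put 29U in rack 3; 19U remain.
Put 28U in rack 4; 20U remain.
Put 14U in rack 2; 5U remain.
Put 11U in rack 3; 8U remain.
Put 11U in rack 4; 9U remain.
Put 10U in rack 5; 38U remain.

5 racks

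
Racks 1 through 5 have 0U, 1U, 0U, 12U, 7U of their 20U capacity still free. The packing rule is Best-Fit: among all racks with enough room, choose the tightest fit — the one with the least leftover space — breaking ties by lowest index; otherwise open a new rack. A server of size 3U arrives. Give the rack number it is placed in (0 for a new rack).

Racks with room: rack 4 (12U), rack 5 (7U).
Tightest fit is rack 5 with 7U free.

5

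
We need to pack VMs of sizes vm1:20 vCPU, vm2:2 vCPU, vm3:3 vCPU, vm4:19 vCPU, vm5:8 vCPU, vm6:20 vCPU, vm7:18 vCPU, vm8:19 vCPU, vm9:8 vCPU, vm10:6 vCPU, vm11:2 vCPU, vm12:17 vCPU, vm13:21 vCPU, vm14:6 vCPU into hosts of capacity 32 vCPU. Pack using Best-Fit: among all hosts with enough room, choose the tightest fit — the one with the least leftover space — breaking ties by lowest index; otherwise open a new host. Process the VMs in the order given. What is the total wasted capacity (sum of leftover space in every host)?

55

vm1 (20 vCPU) → host 1 (remaining 12 vCPU)
vm2 (2 vCPU) → host 1 (remaining 10 vCPU)
vm3 (3 vCPU) → host 1 (remaining 7 vCPU)
vm4 (19 vCPU) → host 2 (remaining 13 vCPU)
vm5 (8 vCPU) → host 2 (remaining 5 vCPU)
vm6 (20 vCPU) → host 3 (remaining 12 vCPU)
vm7 (18 vCPU) → host 4 (remaining 14 vCPU)
vm8 (19 vCPU) → host 5 (remaining 13 vCPU)
vm9 (8 vCPU) → host 3 (remaining 4 vCPU)
vm10 (6 vCPU) → host 1 (remaining 1 vCPU)
vm11 (2 vCPU) → host 3 (remaining 2 vCPU)
vm12 (17 vCPU) → host 6 (remaining 15 vCPU)
vm13 (21 vCPU) → host 7 (remaining 11 vCPU)
vm14 (6 vCPU) → host 7 (remaining 5 vCPU)
7 hosts × 32 vCPU = 224 vCPU; used 169 vCPU; unused 55 vCPU.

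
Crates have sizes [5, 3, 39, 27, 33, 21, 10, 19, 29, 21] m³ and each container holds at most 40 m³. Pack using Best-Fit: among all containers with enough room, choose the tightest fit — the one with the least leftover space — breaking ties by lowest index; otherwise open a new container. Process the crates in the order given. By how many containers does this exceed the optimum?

0

Best-Fit: [5,3,27] [39] [33] [21,10] [19,21] [29] → 6 containers.
Total size 207 m³; any packing needs at least ⌈207/40⌉ = 6 containers.
So 6 is already optimal.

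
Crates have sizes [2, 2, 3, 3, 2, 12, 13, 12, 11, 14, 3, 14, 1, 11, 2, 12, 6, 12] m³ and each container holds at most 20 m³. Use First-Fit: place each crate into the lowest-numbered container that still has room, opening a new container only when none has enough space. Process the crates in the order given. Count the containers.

2 m³ → container 1 (remaining 18 m³)
2 m³ → container 1 (remaining 16 m³)
3 m³ → container 1 (remaining 13 m³)
3 m³ → container 1 (remaining 10 m³)
2 m³ → container 1 (remaining 8 m³)
12 m³ → container 2 (remaining 8 m³)
13 m³ → container 3 (remaining 7 m³)
12 m³ → container 4 (remaining 8 m³)
11 m³ → container 5 (remaining 9 m³)
14 m³ → container 6 (remaining 6 m³)
3 m³ → container 1 (remaining 5 m³)
14 m³ → container 7 (remaining 6 m³)
1 m³ → container 1 (remaining 4 m³)
11 m³ → container 8 (remaining 9 m³)
2 m³ → container 1 (remaining 2 m³)
12 m³ → container 9 (remaining 8 m³)
6 m³ → container 2 (remaining 2 m³)
12 m³ → container 10 (remaining 8 m³)
Final containers: [2,2,3,3,2,3,1,2] [12,6] [13] [12] [11] [14] [14] [11] [12] [12].

10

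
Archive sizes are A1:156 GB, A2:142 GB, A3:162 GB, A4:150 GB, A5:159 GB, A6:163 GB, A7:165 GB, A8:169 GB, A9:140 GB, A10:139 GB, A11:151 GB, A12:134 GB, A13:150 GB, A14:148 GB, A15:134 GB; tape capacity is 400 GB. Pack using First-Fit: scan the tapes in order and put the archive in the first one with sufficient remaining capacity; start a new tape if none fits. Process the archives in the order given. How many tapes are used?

8 tapes

tape 1: place A1 (156 GB), 244 GB left
tape 1: place A2 (142 GB), 102 GB left
tape 2: place A3 (162 GB), 238 GB left
tape 2: place A4 (150 GB), 88 GB left
tape 3: place A5 (159 GB), 241 GB left
tape 3: place A6 (163 GB), 78 GB left
tape 4: place A7 (165 GB), 235 GB left
tape 4: place A8 (169 GB), 66 GB left
tape 5: place A9 (140 GB), 260 GB left
tape 5: place A10 (139 GB), 121 GB left
tape 6: place A11 (151 GB), 249 GB left
tape 6: place A12 (134 GB), 115 GB left
tape 7: place A13 (150 GB), 250 GB left
tape 7: place A14 (148 GB), 102 GB left
tape 8: place A15 (134 GB), 266 GB left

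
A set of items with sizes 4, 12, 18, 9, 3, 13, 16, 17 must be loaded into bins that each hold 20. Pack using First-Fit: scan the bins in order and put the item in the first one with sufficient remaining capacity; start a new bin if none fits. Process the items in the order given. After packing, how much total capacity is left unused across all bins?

28

Put 4 in bin 1; 16 remain.
Put 12 in bin 1; 4 remain.
Put 18 in bin 2; 2 remain.
Put 9 in bin 3; 11 remain.
Put 3 in bin 1; 1 remain.
Put 13 in bin 4; 7 remain.
Put 16 in bin 5; 4 remain.
Put 17 in bin 6; 3 remain.
6 bins × 20 = 120; used 92; unused 28.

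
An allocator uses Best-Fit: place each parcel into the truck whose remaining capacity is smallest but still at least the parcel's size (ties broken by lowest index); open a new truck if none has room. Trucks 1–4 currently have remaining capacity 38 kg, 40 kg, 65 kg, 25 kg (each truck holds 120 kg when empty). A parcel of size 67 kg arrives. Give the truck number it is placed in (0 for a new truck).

0

No truck has ≥ 67 kg free, so a new truck is opened.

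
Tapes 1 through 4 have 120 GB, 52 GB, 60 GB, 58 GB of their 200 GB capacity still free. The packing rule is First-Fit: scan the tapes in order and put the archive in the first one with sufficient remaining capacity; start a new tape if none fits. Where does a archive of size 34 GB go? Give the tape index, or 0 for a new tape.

1

Tapes with room: tape 1 (120 GB), tape 2 (52 GB), tape 3 (60 GB), tape 4 (58 GB).
The first with room is tape 1.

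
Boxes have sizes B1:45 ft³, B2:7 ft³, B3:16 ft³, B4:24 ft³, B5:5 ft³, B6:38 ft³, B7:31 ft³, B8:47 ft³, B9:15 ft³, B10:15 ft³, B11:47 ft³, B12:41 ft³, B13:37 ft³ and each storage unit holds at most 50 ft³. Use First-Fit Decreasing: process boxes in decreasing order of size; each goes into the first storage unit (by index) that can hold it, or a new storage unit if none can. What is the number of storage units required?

9

Sorted descending: 47, 47, 45, 41, 38, 37, 31, 24, 16, 15, 15, 7, 5.
Put 47 ft³ in storage unit 1; 3 ft³ remain.
Put 47 ft³ in storage unit 2; 3 ft³ remain.
Put 45 ft³ in storage unit 3; 5 ft³ remain.
Put 41 ft³ in storage unit 4; 9 ft³ remain.
Put 38 ft³ in storage unit 5; 12 ft³ remain.
Put 37 ft³ in storage unit 6; 13 ft³ remain.
Put 31 ft³ in storage unit 7; 19 ft³ remain.
Put 24 ft³ in storage unit 8; 26 ft³ remain.
Put 16 ft³ in storage unit 7; 3 ft³ remain.
Put 15 ft³ in storage unit 8; 11 ft³ remain.
Put 15 ft³ in storage unit 9; 35 ft³ remain.
Put 7 ft³ in storage unit 4; 2 ft³ remain.
Put 5 ft³ in storage unit 3; 0 ft³ remain.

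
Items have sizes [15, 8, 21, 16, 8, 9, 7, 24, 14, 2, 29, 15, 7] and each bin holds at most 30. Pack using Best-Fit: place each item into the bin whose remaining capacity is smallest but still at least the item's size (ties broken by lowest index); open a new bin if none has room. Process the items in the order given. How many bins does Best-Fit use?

7

15 → bin 1 (remaining 15)
8 → bin 1 (remaining 7)
21 → bin 2 (remaining 9)
16 → bin 3 (remaining 14)
8 → bin 2 (remaining 1)
9 → bin 3 (remaining 5)
7 → bin 1 (remaining 0)
24 → bin 4 (remaining 6)
14 → bin 5 (remaining 16)
2 → bin 3 (remaining 3)
29 → bin 6 (remaining 1)
15 → bin 5 (remaining 1)
7 → bin 7 (remaining 23)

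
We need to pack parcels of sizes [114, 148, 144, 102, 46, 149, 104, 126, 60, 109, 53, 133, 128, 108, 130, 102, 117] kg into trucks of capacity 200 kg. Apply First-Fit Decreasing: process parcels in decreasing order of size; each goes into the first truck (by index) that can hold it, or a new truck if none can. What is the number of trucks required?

14 trucks

Sorted descending: 149, 148, 144, 133, 130, 128, 126, 117, 114, 109, 108, 104, 102, 102, 60, 53, 46.
Put 149 kg in truck 1; 51 kg remain.
Put 148 kg in truck 2; 52 kg remain.
Put 144 kg in truck 3; 56 kg remain.
Put 133 kg in truck 4; 67 kg remain.
Put 130 kg in truck 5; 70 kg remain.
Put 128 kg in truck 6; 72 kg remain.
Put 126 kg in truck 7; 74 kg remain.
Put 117 kg in truck 8; 83 kg remain.
Put 114 kg in truck 9; 86 kg remain.
Put 109 kg in truck 10; 91 kg remain.
Put 108 kg in truck 11; 92 kg remain.
Put 104 kg in truck 12; 96 kg remain.
Put 102 kg in truck 13; 98 kg remain.
Put 102 kg in truck 14; 98 kg remain.
Put 60 kg in truck 4; 7 kg remain.
Put 53 kg in truck 3; 3 kg remain.
Put 46 kg in truck 1; 5 kg remain.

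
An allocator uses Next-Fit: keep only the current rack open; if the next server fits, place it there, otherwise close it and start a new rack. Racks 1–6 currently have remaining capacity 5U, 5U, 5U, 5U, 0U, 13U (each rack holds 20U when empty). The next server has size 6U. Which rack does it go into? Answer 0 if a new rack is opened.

Next-Fit only looks at rack 6, which has 13U free.
6U fits there.

6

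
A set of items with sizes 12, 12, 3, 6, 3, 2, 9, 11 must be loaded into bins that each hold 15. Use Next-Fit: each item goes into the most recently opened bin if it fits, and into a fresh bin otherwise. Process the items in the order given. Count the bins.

5 bins

12 → bin 1 (remaining 3)
12 → bin 2 (remaining 3)
3 → bin 2 (remaining 0)
6 → bin 3 (remaining 9)
3 → bin 3 (remaining 6)
2 → bin 3 (remaining 4)
9 → bin 4 (remaining 6)
11 → bin 5 (remaining 4)
Final bins: [12] [12,3] [6,3,2] [9] [11].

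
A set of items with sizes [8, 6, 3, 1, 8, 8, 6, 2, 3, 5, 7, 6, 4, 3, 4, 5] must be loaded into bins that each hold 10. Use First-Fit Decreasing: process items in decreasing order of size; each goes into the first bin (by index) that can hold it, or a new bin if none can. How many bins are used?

Sorted descending: 8, 8, 8, 7, 6, 6, 6, 5, 5, 4, 4, 3, 3, 3, 2, 1.
bin 1: place 8, 2 left
bin 2: place 8, 2 left
bin 3: place 8, 2 left
bin 4: place 7, 3 left
bin 5: place 6, 4 left
bin 6: place 6, 4 left
bin 7: place 6, 4 left
bin 8: place 5, 5 left
bin 8: place 5, 0 left
bin 5: place 4, 0 left
bin 6: place 4, 0 left
bin 4: place 3, 0 left
bin 7: place 3, 1 left
bin 9: place 3, 7 left
bin 1: place 2, 0 left
bin 2: place 1, 1 left
Final bins: [8,2] [8,1] [8] [7,3] [6,4] [6,4] [6,3] [5,5] [3].

9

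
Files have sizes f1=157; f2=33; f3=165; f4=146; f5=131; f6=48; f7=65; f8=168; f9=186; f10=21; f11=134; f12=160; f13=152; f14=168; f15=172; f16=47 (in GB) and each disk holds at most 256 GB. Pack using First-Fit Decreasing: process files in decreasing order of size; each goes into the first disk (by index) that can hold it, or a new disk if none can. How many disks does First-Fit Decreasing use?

Sorted descending: 186, 172, 168, 168, 165, 160, 157, 152, 146, 134, 131, 65, 48, 47, 33, 21.
186 GB → disk 1 (remaining 70 GB)
172 GB → disk 2 (remaining 84 GB)
168 GB → disk 3 (remaining 88 GB)
168 GB → disk 4 (remaining 88 GB)
165 GB → disk 5 (remaining 91 GB)
160 GB → disk 6 (remaining 96 GB)
157 GB → disk 7 (remaining 99 GB)
152 GB → disk 8 (remaining 104 GB)
146 GB → disk 9 (remaining 110 GB)
134 GB → disk 10 (remaining 122 GB)
131 GB → disk 11 (remaining 125 GB)
65 GB → disk 1 (remaining 5 GB)
48 GB → disk 2 (remaining 36 GB)
47 GB → disk 3 (remaining 41 GB)
33 GB → disk 2 (remaining 3 GB)
21 GB → disk 3 (remaining 20 GB)
Final disks: [186,65] [172,48,33] [168,47,21] [168] [165] [160] [157] [152] [146] [134] [131].

11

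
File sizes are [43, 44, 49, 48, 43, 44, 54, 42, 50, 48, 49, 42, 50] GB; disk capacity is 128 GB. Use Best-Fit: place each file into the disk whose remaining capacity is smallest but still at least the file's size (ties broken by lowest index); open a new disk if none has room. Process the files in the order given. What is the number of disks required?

disk 1: place 43 GB, 85 GB left
disk 1: place 44 GB, 41 GB left
disk 2: place 49 GB, 79 GB left
disk 2: place 48 GB, 31 GB left
disk 3: place 43 GB, 85 GB left
disk 3: place 44 GB, 41 GB left
disk 4: place 54 GB, 74 GB left
disk 4: place 42 GB, 32 GB left
disk 5: place 50 GB, 78 GB left
disk 5: place 48 GB, 30 GB left
disk 6: place 49 GB, 79 GB left
disk 6: place 42 GB, 37 GB left
disk 7: place 50 GB, 78 GB left

7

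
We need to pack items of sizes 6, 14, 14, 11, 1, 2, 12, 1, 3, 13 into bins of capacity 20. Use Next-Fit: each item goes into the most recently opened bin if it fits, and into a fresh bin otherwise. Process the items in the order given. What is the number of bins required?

5

Put 6 in bin 1; 14 remain.
Put 14 in bin 1; 0 remain.
Put 14 in bin 2; 6 remain.
Put 11 in bin 3; 9 remain.
Put 1 in bin 3; 8 remain.
Put 2 in bin 3; 6 remain.
Put 12 in bin 4; 8 remain.
Put 1 in bin 4; 7 remain.
Put 3 in bin 4; 4 remain.
Put 13 in bin 5; 7 remain.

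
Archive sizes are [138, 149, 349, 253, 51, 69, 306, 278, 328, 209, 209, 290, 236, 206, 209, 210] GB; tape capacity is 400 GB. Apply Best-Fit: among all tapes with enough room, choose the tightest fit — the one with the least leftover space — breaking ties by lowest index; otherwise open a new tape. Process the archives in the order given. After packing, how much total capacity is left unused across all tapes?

138 GB → tape 1 (remaining 262 GB)
149 GB → tape 1 (remaining 113 GB)
349 GB → tape 2 (remaining 51 GB)
253 GB → tape 3 (remaining 147 GB)
51 GB → tape 2 (remaining 0 GB)
69 GB → tape 1 (remaining 44 GB)
306 GB → tape 4 (remaining 94 GB)
278 GB → tape 5 (remaining 122 GB)
328 GB → tape 6 (remaining 72 GB)
209 GB → tape 7 (remaining 191 GB)
209 GB → tape 8 (remaining 191 GB)
290 GB → tape 9 (remaining 110 GB)
236 GB → tape 10 (remaining 164 GB)
206 GB → tape 11 (remaining 194 GB)
209 GB → tape 12 (remaining 191 GB)
210 GB → tape 13 (remaining 190 GB)
13 tapes × 400 GB = 5200 GB; used 3490 GB; unused 1710 GB.

1710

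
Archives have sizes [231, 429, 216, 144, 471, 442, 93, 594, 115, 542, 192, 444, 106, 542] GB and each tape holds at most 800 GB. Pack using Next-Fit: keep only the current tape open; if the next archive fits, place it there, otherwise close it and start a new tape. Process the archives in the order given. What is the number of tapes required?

tape 1: place 231 GB, 569 GB left
tape 1: place 429 GB, 140 GB left
tape 2: place 216 GB, 584 GB left
tape 2: place 144 GB, 440 GB left
tape 3: place 471 GB, 329 GB left
tape 4: place 442 GB, 358 GB left
tape 4: place 93 GB, 265 GB left
tape 5: place 594 GB, 206 GB left
tape 5: place 115 GB, 91 GB left
tape 6: place 542 GB, 258 GB left
tape 6: place 192 GB, 66 GB left
tape 7: place 444 GB, 356 GB left
tape 7: place 106 GB, 250 GB left
tape 8: place 542 GB, 258 GB left
Final tapes: [231,429] [216,144] [471] [442,93] [594,115] [542,192] [444,106] [542].

8 tapes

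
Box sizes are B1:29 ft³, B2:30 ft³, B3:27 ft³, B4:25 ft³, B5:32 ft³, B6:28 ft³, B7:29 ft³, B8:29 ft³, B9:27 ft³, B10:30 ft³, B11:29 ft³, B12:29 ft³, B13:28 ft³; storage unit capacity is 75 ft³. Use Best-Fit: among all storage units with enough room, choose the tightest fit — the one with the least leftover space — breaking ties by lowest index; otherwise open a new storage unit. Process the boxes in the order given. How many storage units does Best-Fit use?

storage unit 1: place B1 (29 ft³), 46 ft³ left
storage unit 1: place B2 (30 ft³), 16 ft³ left
storage unit 2: place B3 (27 ft³), 48 ft³ left
storage unit 2: place B4 (25 ft³), 23 ft³ left
storage unit 3: place B5 (32 ft³), 43 ft³ left
storage unit 3: place B6 (28 ft³), 15 ft³ left
storage unit 4: place B7 (29 ft³), 46 ft³ left
storage unit 4: place B8 (29 ft³), 17 ft³ left
storage unit 5: place B9 (27 ft³), 48 ft³ left
storage unit 5: place B10 (30 ft³), 18 ft³ left
storage unit 6: place B11 (29 ft³), 46 ft³ left
storage unit 6: place B12 (29 ft³), 17 ft³ left
storage unit 7: place B13 (28 ft³), 47 ft³ left
Final storage units: [29,30] [27,25] [32,28] [29,29] [27,30] [29,29] [28].

7 storage units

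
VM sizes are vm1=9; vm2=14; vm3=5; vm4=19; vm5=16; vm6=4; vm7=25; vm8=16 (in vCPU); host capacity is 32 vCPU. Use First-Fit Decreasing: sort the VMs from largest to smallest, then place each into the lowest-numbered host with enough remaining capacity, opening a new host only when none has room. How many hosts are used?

Sorted descending: 25, 19, 16, 16, 14, 9, 5, 4.
25 vCPU → host 1 (remaining 7 vCPU)
19 vCPU → host 2 (remaining 13 vCPU)
16 vCPU → host 3 (remaining 16 vCPU)
16 vCPU → host 3 (remaining 0 vCPU)
14 vCPU → host 4 (remaining 18 vCPU)
9 vCPU → host 2 (remaining 4 vCPU)
5 vCPU → host 1 (remaining 2 vCPU)
4 vCPU → host 2 (remaining 0 vCPU)
Final hosts: [25,5] [19,9,4] [16,16] [14].

4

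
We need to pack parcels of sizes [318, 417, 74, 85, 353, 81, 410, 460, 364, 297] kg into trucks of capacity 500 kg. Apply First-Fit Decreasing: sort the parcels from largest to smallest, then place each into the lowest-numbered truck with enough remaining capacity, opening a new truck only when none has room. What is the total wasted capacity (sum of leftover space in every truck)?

Sorted descending: 460, 417, 410, 364, 353, 318, 297, 85, 81, 74.
460 kg → truck 1 (remaining 40 kg)
417 kg → truck 2 (remaining 83 kg)
410 kg → truck 3 (remaining 90 kg)
364 kg → truck 4 (remaining 136 kg)
353 kg → truck 5 (remaining 147 kg)
318 kg → truck 6 (remaining 182 kg)
297 kg → truck 7 (remaining 203 kg)
85 kg → truck 3 (remaining 5 kg)
81 kg → truck 2 (remaining 2 kg)
74 kg → truck 4 (remaining 62 kg)
7 trucks × 500 kg = 3500 kg; used 2859 kg; unused 641 kg.

641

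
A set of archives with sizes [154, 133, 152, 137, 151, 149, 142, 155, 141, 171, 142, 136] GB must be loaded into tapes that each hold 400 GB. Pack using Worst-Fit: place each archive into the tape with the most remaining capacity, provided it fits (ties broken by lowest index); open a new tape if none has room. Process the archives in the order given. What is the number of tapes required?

154 GB → tape 1 (remaining 246 GB)
133 GB → tape 1 (remaining 113 GB)
152 GB → tape 2 (remaining 248 GB)
137 GB → tape 2 (remaining 111 GB)
151 GB → tape 3 (remaining 249 GB)
149 GB → tape 3 (remaining 100 GB)
142 GB → tape 4 (remaining 258 GB)
155 GB → tape 4 (remaining 103 GB)
141 GB → tape 5 (remaining 259 GB)
171 GB → tape 5 (remaining 88 GB)
142 GB → tape 6 (remaining 258 GB)
136 GB → tape 6 (remaining 122 GB)
Final tapes: [154,133] [152,137] [151,149] [142,155] [141,171] [142,136].

6 tapes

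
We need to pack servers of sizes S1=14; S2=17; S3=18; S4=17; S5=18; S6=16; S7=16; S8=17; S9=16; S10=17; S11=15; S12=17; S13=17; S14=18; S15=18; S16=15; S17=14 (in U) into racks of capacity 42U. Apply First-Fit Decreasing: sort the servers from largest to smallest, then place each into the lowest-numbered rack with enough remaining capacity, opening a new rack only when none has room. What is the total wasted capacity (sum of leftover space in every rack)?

Sorted descending: 18, 18, 18, 18, 17, 17, 17, 17, 17, 17, 16, 16, 16, 15, 15, 14, 14.
rack 1: place 18U, 24U left
rack 1: place 18U, 6U left
rack 2: place 18U, 24U left
rack 2: place 18U, 6U left
rack 3: place 17U, 25U left
rack 3: place 17U, 8U left
rack 4: place 17U, 25U left
rack 4: place 17U, 8U left
rack 5: place 17U, 25U left
rack 5: place 17U, 8U left
rack 6: place 16U, 26U left
rack 6: place 16U, 10U left
rack 7: place 16U, 26U left
rack 7: place 15U, 11U left
rack 8: place 15U, 27U left
rack 8: place 14U, 13U left
rack 9: place 14U, 28U left
9 racks × 42U = 378U; used 280U; unused 98U.

98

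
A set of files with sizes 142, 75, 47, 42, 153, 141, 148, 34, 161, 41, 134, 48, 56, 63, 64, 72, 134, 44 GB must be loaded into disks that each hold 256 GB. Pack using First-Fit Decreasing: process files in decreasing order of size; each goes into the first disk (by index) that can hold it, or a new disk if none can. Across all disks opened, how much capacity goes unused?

193

Sorted descending: 161, 153, 148, 142, 141, 134, 134, 75, 72, 64, 63, 56, 48, 47, 44, 42, 41, 34.
disk 1: place 161 GB, 95 GB left
disk 2: place 153 GB, 103 GB left
disk 3: place 148 GB, 108 GB left
disk 4: place 142 GB, 114 GB left
disk 5: place 141 GB, 115 GB left
disk 6: place 134 GB, 122 GB left
disk 7: place 134 GB, 122 GB left
disk 1: place 75 GB, 20 GB left
disk 2: place 72 GB, 31 GB left
disk 3: place 64 GB, 44 GB left
disk 4: place 63 GB, 51 GB left
disk 5: place 56 GB, 59 GB left
disk 4: place 48 GB, 3 GB left
disk 5: place 47 GB, 12 GB left
disk 3: place 44 GB, 0 GB left
disk 6: place 42 GB, 80 GB left
disk 6: place 41 GB, 39 GB left
disk 6: place 34 GB, 5 GB left
7 disks × 256 GB = 1792 GB; used 1599 GB; unused 193 GB.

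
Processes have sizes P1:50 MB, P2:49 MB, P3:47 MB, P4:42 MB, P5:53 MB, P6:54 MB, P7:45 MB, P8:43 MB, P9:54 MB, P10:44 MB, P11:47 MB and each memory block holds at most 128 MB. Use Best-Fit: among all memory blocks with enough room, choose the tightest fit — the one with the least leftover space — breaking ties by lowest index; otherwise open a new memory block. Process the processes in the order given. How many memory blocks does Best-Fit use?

P1 (50 MB) → memory block 1 (remaining 78 MB)
P2 (49 MB) → memory block 1 (remaining 29 MB)
P3 (47 MB) → memory block 2 (remaining 81 MB)
P4 (42 MB) → memory block 2 (remaining 39 MB)
P5 (53 MB) → memory block 3 (remaining 75 MB)
P6 (54 MB) → memory block 3 (remaining 21 MB)
P7 (45 MB) → memory block 4 (remaining 83 MB)
P8 (43 MB) → memory block 4 (remaining 40 MB)
P9 (54 MB) → memory block 5 (remaining 74 MB)
P10 (44 MB) → memory block 5 (remaining 30 MB)
P11 (47 MB) → memory block 6 (remaining 81 MB)

6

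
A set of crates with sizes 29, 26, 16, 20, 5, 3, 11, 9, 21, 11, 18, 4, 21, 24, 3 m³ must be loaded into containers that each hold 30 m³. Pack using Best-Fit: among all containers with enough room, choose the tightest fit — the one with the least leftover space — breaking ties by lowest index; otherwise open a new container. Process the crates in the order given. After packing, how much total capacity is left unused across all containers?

Put 29 m³ in container 1; 1 m³ remain.
Put 26 m³ in container 2; 4 m³ remain.
Put 16 m³ in container 3; 14 m³ remain.
Put 20 m³ in container 4; 10 m³ remain.
Put 5 m³ in container 4; 5 m³ remain.
Put 3 m³ in container 2; 1 m³ remain.
Put 11 m³ in container 3; 3 m³ remain.
Put 9 m³ in container 5; 21 m³ remain.
Put 21 m³ in container 5; 0 m³ remain.
Put 11 m³ in container 6; 19 m³ remain.
Put 18 m³ in container 6; 1 m³ remain.
Put 4 m³ in container 4; 1 m³ remain.
Put 21 m³ in container 7; 9 m³ remain.
Put 24 m³ in container 8; 6 m³ remain.
Put 3 m³ in container 3; 0 m³ remain.
8 containers × 30 m³ = 240 m³; used 221 m³; unused 19 m³.

19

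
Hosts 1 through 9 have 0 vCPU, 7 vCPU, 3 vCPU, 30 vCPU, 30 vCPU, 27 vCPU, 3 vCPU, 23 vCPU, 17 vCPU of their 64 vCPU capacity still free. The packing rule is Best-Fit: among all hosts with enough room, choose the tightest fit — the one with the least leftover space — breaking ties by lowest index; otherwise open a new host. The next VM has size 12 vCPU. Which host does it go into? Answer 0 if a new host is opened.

9

Hosts with room: host 4 (30 vCPU), host 5 (30 vCPU), host 6 (27 vCPU), host 8 (23 vCPU), host 9 (17 vCPU).
Tightest fit is host 9 with 17 vCPU free.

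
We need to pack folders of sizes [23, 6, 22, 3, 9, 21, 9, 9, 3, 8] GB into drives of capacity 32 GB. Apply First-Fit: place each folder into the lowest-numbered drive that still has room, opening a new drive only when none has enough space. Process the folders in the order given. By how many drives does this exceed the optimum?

First-Fit: [23,6,3] [22,9] [21,9] [9,3,8] → 4 drives.
Total size 113 GB; any packing needs at least ⌈113/32⌉ = 4 drives.
So 4 is already optimal.

0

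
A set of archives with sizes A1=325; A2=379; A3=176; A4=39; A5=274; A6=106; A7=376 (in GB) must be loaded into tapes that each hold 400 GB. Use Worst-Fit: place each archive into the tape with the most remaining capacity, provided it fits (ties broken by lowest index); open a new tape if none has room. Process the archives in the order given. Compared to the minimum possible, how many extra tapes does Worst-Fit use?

Worst-Fit: [325] [379] [176,39,106] [274] [376] → 5 tapes.
Total size 1675 GB; any packing needs at least ⌈1675/400⌉ = 5 tapes.
So 5 is already optimal.

0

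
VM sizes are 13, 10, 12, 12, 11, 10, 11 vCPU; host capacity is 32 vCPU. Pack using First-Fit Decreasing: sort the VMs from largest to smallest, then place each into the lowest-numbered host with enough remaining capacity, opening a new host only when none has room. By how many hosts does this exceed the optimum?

0

First-Fit Decreasing: [13,12] [12,11] [11,10,10] → 3 hosts.
Total size 79 vCPU; any packing needs at least ⌈79/32⌉ = 3 hosts.
So 3 is already optimal.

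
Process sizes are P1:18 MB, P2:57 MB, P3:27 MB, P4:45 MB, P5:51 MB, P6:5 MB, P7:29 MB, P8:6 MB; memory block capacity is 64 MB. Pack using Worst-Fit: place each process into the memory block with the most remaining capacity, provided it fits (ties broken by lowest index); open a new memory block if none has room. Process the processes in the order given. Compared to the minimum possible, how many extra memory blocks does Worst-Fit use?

1

Worst-Fit: [18,27,5] [57] [45] [51] [29,6] → 5 memory blocks.
Total size 238 MB; any packing needs at least ⌈238/64⌉ = 4 memory blocks.
An optimal packing achieves that bound: [57,6] [51,5] [45,18] [29,27] → 4 memory blocks.
Excess: 5 − 4 = 1.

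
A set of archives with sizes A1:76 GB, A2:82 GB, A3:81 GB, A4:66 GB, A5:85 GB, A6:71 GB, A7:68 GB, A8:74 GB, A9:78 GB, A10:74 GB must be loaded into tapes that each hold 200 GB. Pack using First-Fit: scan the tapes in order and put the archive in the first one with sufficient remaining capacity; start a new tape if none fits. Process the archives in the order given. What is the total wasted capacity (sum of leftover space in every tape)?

245

Put A1 (76 GB) in tape 1; 124 GB remain.
Put A2 (82 GB) in tape 1; 42 GB remain.
Put A3 (81 GB) in tape 2; 119 GB remain.
Put A4 (66 GB) in tape 2; 53 GB remain.
Put A5 (85 GB) in tape 3; 115 GB remain.
Put A6 (71 GB) in tape 3; 44 GB remain.
Put A7 (68 GB) in tape 4; 132 GB remain.
Put A8 (74 GB) in tape 4; 58 GB remain.
Put A9 (78 GB) in tape 5; 122 GB remain.
Put A10 (74 GB) in tape 5; 48 GB remain.
5 tapes × 200 GB = 1000 GB; used 755 GB; unused 245 GB.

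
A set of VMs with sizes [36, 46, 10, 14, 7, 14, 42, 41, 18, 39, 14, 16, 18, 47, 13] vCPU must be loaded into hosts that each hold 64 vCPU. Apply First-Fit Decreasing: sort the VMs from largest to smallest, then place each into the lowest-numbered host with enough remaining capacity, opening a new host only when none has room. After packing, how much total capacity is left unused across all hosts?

9

Sorted descending: 47, 46, 42, 41, 39, 36, 18, 18, 16, 14, 14, 14, 13, 10, 7.
47 vCPU → host 1 (remaining 17 vCPU)
46 vCPU → host 2 (remaining 18 vCPU)
42 vCPU → host 3 (remaining 22 vCPU)
41 vCPU → host 4 (remaining 23 vCPU)
39 vCPU → host 5 (remaining 25 vCPU)
36 vCPU → host 6 (remaining 28 vCPU)
18 vCPU → host 2 (remaining 0 vCPU)
18 vCPU → host 3 (remaining 4 vCPU)
16 vCPU → host 1 (remaining 1 vCPU)
14 vCPU → host 4 (remaining 9 vCPU)
14 vCPU → host 5 (remaining 11 vCPU)
14 vCPU → host 6 (remaining 14 vCPU)
13 vCPU → host 6 (remaining 1 vCPU)
10 vCPU → host 5 (remaining 1 vCPU)
7 vCPU → host 4 (remaining 2 vCPU)
6 hosts × 64 vCPU = 384 vCPU; used 375 vCPU; unused 9 vCPU.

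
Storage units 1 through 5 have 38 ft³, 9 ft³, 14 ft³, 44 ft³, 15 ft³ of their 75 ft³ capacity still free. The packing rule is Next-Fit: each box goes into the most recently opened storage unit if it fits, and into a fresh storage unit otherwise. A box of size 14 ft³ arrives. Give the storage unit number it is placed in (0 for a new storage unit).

Next-Fit only looks at storage unit 5, which has 15 ft³ free.
14 ft³ fits there.

5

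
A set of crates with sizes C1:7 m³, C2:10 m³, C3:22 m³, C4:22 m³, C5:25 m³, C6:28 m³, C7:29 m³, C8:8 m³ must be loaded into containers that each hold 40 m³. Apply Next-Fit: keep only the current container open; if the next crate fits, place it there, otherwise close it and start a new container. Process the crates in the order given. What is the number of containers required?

C1 (7 m³) → container 1 (remaining 33 m³)
C2 (10 m³) → container 1 (remaining 23 m³)
C3 (22 m³) → container 1 (remaining 1 m³)
C4 (22 m³) → container 2 (remaining 18 m³)
C5 (25 m³) → container 3 (remaining 15 m³)
C6 (28 m³) → container 4 (remaining 12 m³)
C7 (29 m³) → container 5 (remaining 11 m³)
C8 (8 m³) → container 5 (remaining 3 m³)

5 containers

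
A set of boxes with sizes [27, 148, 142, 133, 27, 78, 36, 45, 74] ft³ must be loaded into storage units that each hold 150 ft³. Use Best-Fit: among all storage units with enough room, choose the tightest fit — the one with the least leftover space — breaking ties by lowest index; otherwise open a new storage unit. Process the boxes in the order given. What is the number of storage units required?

Put 27 ft³ in storage unit 1; 123 ft³ remain.
Put 148 ft³ in storage unit 2; 2 ft³ remain.
Put 142 ft³ in storage unit 3; 8 ft³ remain.
Put 133 ft³ in storage unit 4; 17 ft³ remain.
Put 27 ft³ in storage unit 1; 96 ft³ remain.
Put 78 ft³ in storage unit 1; 18 ft³ remain.
Put 36 ft³ in storage unit 5; 114 ft³ remain.
Put 45 ft³ in storage unit 5; 69 ft³ remain.
Put 74 ft³ in storage unit 6; 76 ft³ remain.
Final storage units: [27,27,78] [148] [142] [133] [36,45] [74].

6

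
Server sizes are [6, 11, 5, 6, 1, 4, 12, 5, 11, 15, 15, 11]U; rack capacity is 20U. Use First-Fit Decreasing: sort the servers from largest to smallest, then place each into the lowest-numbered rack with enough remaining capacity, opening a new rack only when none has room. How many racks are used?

Sorted descending: 15, 15, 12, 11, 11, 11, 6, 6, 5, 5, 4, 1.
rack 1: place 15U, 5U left
rack 2: place 15U, 5U left
rack 3: place 12U, 8U left
rack 4: place 11U, 9U left
rack 5: place 11U, 9U left
rack 6: place 11U, 9U left
rack 3: place 6U, 2U left
rack 4: place 6U, 3U left
rack 1: place 5U, 0U left
rack 2: place 5U, 0U left
rack 5: place 4U, 5U left
rack 3: place 1U, 1U left

6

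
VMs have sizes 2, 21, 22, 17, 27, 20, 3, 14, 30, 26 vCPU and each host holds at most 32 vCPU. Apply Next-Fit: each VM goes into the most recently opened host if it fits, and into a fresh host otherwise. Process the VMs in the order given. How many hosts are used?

8

2 vCPU → host 1 (remaining 30 vCPU)
21 vCPU → host 1 (remaining 9 vCPU)
22 vCPU → host 2 (remaining 10 vCPU)
17 vCPU → host 3 (remaining 15 vCPU)
27 vCPU → host 4 (remaining 5 vCPU)
20 vCPU → host 5 (remaining 12 vCPU)
3 vCPU → host 5 (remaining 9 vCPU)
14 vCPU → host 6 (remaining 18 vCPU)
30 vCPU → host 7 (remaining 2 vCPU)
26 vCPU → host 8 (remaining 6 vCPU)
Final hosts: [2,21] [22] [17] [27] [20,3] [14] [30] [26].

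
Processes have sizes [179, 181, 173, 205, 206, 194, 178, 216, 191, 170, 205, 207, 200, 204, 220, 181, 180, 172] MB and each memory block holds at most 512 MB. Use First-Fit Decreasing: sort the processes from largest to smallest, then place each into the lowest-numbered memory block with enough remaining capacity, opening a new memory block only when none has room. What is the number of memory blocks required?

Sorted descending: 220, 216, 207, 206, 205, 205, 204, 200, 194, 191, 181, 181, 180, 179, 178, 173, 172, 170.
memory block 1: place 220 MB, 292 MB left
memory block 1: place 216 MB, 76 MB left
memory block 2: place 207 MB, 305 MB left
memory block 2: place 206 MB, 99 MB left
memory block 3: place 205 MB, 307 MB left
memory block 3: place 205 MB, 102 MB left
memory block 4: place 204 MB, 308 MB left
memory block 4: place 200 MB, 108 MB left
memory block 5: place 194 MB, 318 MB left
memory block 5: place 191 MB, 127 MB left
memory block 6: place 181 MB, 331 MB left
memory block 6: place 181 MB, 150 MB left
memory block 7: place 180 MB, 332 MB left
memory block 7: place 179 MB, 153 MB left
memory block 8: place 178 MB, 334 MB left
memory block 8: place 173 MB, 161 MB left
memory block 9: place 172 MB, 340 MB left
memory block 9: place 170 MB, 170 MB left

9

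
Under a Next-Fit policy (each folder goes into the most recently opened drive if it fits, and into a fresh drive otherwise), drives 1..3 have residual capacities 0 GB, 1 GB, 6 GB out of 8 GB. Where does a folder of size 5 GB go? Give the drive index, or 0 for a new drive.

3

Next-Fit only looks at drive 3, which has 6 GB free.
5 GB fits there.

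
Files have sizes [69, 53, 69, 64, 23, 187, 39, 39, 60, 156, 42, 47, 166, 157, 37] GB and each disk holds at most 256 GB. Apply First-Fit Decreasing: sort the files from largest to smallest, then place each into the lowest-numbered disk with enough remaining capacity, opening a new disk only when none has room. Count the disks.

Sorted descending: 187, 166, 157, 156, 69, 69, 64, 60, 53, 47, 42, 39, 39, 37, 23.
Put 187 GB in disk 1; 69 GB remain.
Put 166 GB in disk 2; 90 GB remain.
Put 157 GB in disk 3; 99 GB remain.
Put 156 GB in disk 4; 100 GB remain.
Put 69 GB in disk 1; 0 GB remain.
Put 69 GB in disk 2; 21 GB remain.
Put 64 GB in disk 3; 35 GB remain.
Put 60 GB in disk 4; 40 GB remain.
Put 53 GB in disk 5; 203 GB remain.
Put 47 GB in disk 5; 156 GB remain.
Put 42 GB in disk 5; 114 GB remain.
Put 39 GB in disk 4; 1 GB remain.
Put 39 GB in disk 5; 75 GB remain.
Put 37 GB in disk 5; 38 GB remain.
Put 23 GB in disk 3; 12 GB remain.

5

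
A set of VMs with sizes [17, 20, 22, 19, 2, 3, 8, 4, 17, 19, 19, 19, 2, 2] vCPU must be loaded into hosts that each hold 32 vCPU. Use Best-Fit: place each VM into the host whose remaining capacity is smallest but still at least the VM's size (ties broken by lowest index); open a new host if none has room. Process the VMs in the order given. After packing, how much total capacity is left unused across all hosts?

83

17 vCPU → host 1 (remaining 15 vCPU)
20 vCPU → host 2 (remaining 12 vCPU)
22 vCPU → host 3 (remaining 10 vCPU)
19 vCPU → host 4 (remaining 13 vCPU)
2 vCPU → host 3 (remaining 8 vCPU)
3 vCPU → host 3 (remaining 5 vCPU)
8 vCPU → host 2 (remaining 4 vCPU)
4 vCPU → host 2 (remaining 0 vCPU)
17 vCPU → host 5 (remaining 15 vCPU)
19 vCPU → host 6 (remaining 13 vCPU)
19 vCPU → host 7 (remaining 13 vCPU)
19 vCPU → host 8 (remaining 13 vCPU)
2 vCPU → host 3 (remaining 3 vCPU)
2 vCPU → host 3 (remaining 1 vCPU)
8 hosts × 32 vCPU = 256 vCPU; used 173 vCPU; unused 83 vCPU.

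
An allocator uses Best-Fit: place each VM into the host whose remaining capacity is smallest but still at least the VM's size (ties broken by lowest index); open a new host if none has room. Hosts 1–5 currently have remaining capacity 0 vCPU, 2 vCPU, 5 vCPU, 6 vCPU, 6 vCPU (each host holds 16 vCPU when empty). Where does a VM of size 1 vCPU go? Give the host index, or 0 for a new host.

Hosts with room: host 2 (2 vCPU), host 3 (5 vCPU), host 4 (6 vCPU), host 5 (6 vCPU).
Tightest fit is host 2 with 2 vCPU free.

2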